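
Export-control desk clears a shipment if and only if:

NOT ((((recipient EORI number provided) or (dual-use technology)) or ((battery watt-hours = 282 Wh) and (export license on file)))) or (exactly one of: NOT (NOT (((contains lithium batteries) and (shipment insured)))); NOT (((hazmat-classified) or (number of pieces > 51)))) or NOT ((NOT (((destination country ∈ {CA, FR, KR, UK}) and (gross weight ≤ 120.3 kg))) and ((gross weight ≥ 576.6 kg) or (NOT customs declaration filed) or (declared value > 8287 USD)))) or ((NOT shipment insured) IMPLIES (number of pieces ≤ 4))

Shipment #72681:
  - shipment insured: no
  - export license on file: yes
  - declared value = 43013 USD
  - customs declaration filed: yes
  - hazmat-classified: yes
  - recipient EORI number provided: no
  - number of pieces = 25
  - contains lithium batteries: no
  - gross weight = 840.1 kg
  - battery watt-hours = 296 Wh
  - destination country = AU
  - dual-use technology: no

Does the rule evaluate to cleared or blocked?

Atomic conditions:
  recipient EORI number provided: no → false
  dual-use technology: no → false
  battery watt-hours = 282 Wh: 296 == 282 is false
  export license on file: yes → true
  contains lithium batteries: no → false
  shipment insured: no → false
  hazmat-classified: yes → true
  number of pieces > 51: 25 > 51 is false
  destination country ∈ {CA, FR, KR, UK}: AU is not in the set → false
  gross weight ≤ 120.3 kg: 840.1 ≤ 120.3 is false
  gross weight ≥ 576.6 kg: 840.1 ≥ 576.6 is true
  NOT customs declaration filed: yes → false
  declared value > 8287 USD: 43013 > 8287 is true
  NOT shipment insured: no → true
  number of pieces ≤ 4: 25 ≤ 4 is false
Combine:
[1.1.1] false OR false = false
[1.1.2] false AND true = false
[1.1] false OR false = false
[1] NOT false = true
[2.1.1.1] false AND false = false
[2.1.1] NOT false = true
[2.1] NOT true = false
[2.2.1] true OR false = true
[2.2] NOT true = false
[2] exactly-one(false, false) = false
[3.1.1.1] false AND false = false
[3.1.1] NOT false = true
[3.1.2] true OR false OR true = true
[3.1] true AND true = true
[3] NOT true = false
[4] true → false = false
[root] true OR false OR false OR false = true
Overall: true → cleared

Cleared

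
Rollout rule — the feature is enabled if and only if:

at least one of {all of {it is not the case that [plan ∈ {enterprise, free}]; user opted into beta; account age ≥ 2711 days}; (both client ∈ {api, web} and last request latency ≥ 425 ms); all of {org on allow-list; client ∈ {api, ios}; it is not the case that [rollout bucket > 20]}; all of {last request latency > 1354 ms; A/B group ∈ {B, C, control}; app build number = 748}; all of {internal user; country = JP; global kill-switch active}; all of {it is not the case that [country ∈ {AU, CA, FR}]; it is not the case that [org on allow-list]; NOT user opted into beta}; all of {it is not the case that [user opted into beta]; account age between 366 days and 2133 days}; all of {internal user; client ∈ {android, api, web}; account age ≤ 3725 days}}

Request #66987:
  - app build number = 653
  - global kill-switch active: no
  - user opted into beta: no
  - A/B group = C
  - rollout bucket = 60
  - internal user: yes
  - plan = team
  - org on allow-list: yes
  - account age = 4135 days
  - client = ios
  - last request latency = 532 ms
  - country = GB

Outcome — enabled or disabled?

Atomic conditions:
  plan ∈ {enterprise, free}: team is not in the set → false
  user opted into beta: no → false
  account age ≥ 2711 days: 4135 ≥ 2711 is true
  client ∈ {api, web}: ios is not in the set → false
  last request latency ≥ 425 ms: 532 ≥ 425 is true
  org on allow-list: yes → true
  client ∈ {api, ios}: ios is in the set → true
  rollout bucket > 20: 60 > 20 is true
  last request latency > 1354 ms: 532 > 1354 is false
  A/B group ∈ {B, C, control}: C is in the set → true
  app build number = 748: 653 == 748 is false
  internal user: yes → true
  country = JP: GB == JP is false
  global kill-switch active: no → false
  country ∈ {AU, CA, FR}: GB is not in the set → false
  NOT user opted into beta: no → true
  account age between 366 days and 2133 days: 4135 in [366, 2133] is false
  client ∈ {android, api, web}: ios is not in the set → false
  account age ≤ 3725 days: 4135 ≤ 3725 is false
Combine:
[1.1] NOT false = true
[1] true AND false AND true = false
[2] false AND true = false
[3.3] NOT true = false
[3] true AND true AND false = false
[4] false AND true AND false = false
[5] true AND false AND false = false
[6.1] NOT false = true
[6.2] NOT true = false
[6] true AND false AND true = false
[7.1] NOT false = true
[7] true AND false = false
[8] true AND false AND false = false
[root] false OR false OR false OR false OR false OR false OR false OR false = false
Overall: false → disabled

Disabled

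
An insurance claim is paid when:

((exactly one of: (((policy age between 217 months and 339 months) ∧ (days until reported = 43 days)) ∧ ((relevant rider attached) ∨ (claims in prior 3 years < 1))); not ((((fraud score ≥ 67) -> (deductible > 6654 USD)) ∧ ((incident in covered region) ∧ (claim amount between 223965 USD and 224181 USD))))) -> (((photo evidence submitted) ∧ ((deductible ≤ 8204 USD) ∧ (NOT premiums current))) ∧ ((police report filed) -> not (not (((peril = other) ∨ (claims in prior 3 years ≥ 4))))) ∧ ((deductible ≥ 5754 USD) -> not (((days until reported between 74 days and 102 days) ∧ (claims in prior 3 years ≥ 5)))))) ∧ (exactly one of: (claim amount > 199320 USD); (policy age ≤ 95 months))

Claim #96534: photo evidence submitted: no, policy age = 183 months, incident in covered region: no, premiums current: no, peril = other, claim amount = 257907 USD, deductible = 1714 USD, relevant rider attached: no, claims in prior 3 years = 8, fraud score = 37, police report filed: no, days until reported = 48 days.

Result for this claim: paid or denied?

Denied

Atomic conditions:
  policy age between 217 months and 339 months: 183 in [217, 339] is false
  days until reported = 43 days: 48 == 43 is false
  relevant rider attached: no → false
  claims in prior 3 years < 1: 8 < 1 is false
  fraud score ≥ 67: 37 ≥ 67 is false
  deductible > 6654 USD: 1714 > 6654 is false
  incident in covered region: no → false
  claim amount between 223965 USD and 224181 USD: 257907 in [223965, 224181] is false
  photo evidence submitted: no → false
  deductible ≤ 8204 USD: 1714 ≤ 8204 is true
  NOT premiums current: no → true
  police report filed: no → false
  peril = other: other == other is true
  claims in prior 3 years ≥ 4: 8 ≥ 4 is true
  deductible ≥ 5754 USD: 1714 ≥ 5754 is false
  days until reported between 74 days and 102 days: 48 in [74, 102] is false
  claims in prior 3 years ≥ 5: 8 ≥ 5 is true
  claim amount > 199320 USD: 257907 > 199320 is true
  policy age ≤ 95 months: 183 ≤ 95 is false
Combine:
[1.1.1.1] false AND false = false
[1.1.1.2] false OR false = false
[1.1.1] false AND false = false
[1.1.2.1.1] false → false (antecedent false ⇒ implication holds) = true
[1.1.2.1.2] false AND false = false
[1.1.2.1] true AND false = false
[1.1.2] NOT false = true
[1.1] exactly-one(false, true) = true
[1.2.1.2] true AND true = true
[1.2.1] false AND true = false
[1.2.2.2.1.1] true OR true = true
[1.2.2.2.1] NOT true = false
[1.2.2.2] NOT false = true
[1.2.2] false → true (antecedent false ⇒ implication holds) = true
[1.2.3.2.1] false AND true = false
[1.2.3.2] NOT false = true
[1.2.3] false → true (antecedent false ⇒ implication holds) = true
[1.2] false AND true AND true = false
[1] true → false = false
[2] exactly-one(true, false) = true
[root] false AND true = false
Overall: false → denied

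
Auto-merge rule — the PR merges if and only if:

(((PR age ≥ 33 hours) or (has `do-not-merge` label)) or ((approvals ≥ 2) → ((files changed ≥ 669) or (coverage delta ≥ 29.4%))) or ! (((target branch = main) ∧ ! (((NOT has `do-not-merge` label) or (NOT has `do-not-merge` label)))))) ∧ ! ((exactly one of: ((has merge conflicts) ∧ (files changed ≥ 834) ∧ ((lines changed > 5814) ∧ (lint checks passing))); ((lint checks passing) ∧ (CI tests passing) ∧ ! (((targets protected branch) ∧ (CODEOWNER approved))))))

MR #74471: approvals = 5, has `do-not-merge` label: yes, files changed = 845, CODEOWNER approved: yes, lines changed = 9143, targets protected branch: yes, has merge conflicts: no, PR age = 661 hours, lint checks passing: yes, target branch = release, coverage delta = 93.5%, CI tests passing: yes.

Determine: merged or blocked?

Atomic conditions:
  PR age ≥ 33 hours: 661 ≥ 33 is true
  has `do-not-merge` label: yes → true
  approvals ≥ 2: 5 ≥ 2 is true
  files changed ≥ 669: 845 ≥ 669 is true
  coverage delta ≥ 29.4%: 93.5 ≥ 29.4 is true
  target branch = main: release == main is false
  NOT has `do-not-merge` label: yes → false
  has merge conflicts: no → false
  files changed ≥ 834: 845 ≥ 834 is true
  lines changed > 5814: 9143 > 5814 is true
  lint checks passing: yes → true
  CI tests passing: yes → true
  targets protected branch: yes → true
  CODEOWNER approved: yes → true
Combine:
[1.1] true OR true = true
[1.2.2] true OR true = true
[1.2] true → true = true
[1.3.1.2.1] false OR false = false
[1.3.1.2] NOT false = true
[1.3.1] false AND true = false
[1.3] NOT false = true
[1] true OR true OR true = true
[2.1.1.3] true AND true = true
[2.1.1] false AND true AND true = false
[2.1.2.3.1] true AND true = true
[2.1.2.3] NOT true = false
[2.1.2] true AND true AND false = false
[2.1] exactly-one(false, false) = false
[2] NOT false = true
[root] true AND true = true
Overall: true → merged

Merged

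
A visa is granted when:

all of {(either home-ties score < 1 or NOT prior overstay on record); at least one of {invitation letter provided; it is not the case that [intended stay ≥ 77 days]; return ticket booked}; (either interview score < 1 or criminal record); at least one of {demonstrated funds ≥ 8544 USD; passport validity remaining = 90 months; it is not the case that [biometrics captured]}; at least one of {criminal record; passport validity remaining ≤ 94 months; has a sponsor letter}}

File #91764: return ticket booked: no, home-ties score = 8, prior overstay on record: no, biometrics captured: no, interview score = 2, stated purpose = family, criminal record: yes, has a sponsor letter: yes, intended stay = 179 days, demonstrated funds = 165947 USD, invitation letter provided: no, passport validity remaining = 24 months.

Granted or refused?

Atomic conditions:
  home-ties score < 1: 8 < 1 is false
  NOT prior overstay on record: no → true
  invitation letter provided: no → false
  intended stay ≥ 77 days: 179 ≥ 77 is true
  return ticket booked: no → false
  interview score < 1: 2 < 1 is false
  criminal record: yes → true
  demonstrated funds ≥ 8544 USD: 165947 ≥ 8544 is true
  passport validity remaining = 90 months: 24 == 90 is false
  biometrics captured: no → false
  passport validity remaining ≤ 94 months: 24 ≤ 94 is true
  has a sponsor letter: yes → true
Combine:
[1] false OR true = true
[2.2] NOT true = false
[2] false OR false OR false = false
[3] false OR true = true
[4.3] NOT false = true
[4] true OR false OR true = true
[5] true OR true OR true = true
[root] true AND false AND true AND true AND true = false
Overall: false → refused

Refused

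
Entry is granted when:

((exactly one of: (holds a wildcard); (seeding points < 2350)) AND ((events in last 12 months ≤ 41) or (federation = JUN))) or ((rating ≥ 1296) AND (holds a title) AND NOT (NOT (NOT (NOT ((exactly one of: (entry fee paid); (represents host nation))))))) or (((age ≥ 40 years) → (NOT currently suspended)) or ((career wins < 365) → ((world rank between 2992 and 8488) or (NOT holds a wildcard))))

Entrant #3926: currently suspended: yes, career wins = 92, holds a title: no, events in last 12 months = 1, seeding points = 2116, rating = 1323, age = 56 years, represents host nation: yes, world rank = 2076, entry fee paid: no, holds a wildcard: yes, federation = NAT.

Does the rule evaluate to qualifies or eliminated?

Eliminated

Atomic conditions:
  holds a wildcard: yes → true
  seeding points < 2350: 2116 < 2350 is true
  events in last 12 months ≤ 41: 1 ≤ 41 is true
  federation = JUN: NAT == JUN is false
  rating ≥ 1296: 1323 ≥ 1296 is true
  holds a title: no → false
  entry fee paid: no → false
  represents host nation: yes → true
  age ≥ 40 years: 56 ≥ 40 is true
  NOT currently suspended: yes → false
  career wins < 365: 92 < 365 is true
  world rank between 2992 and 8488: 2076 in [2992, 8488] is false
  NOT holds a wildcard: yes → false
Combine:
[1.1] exactly-one(true, true) = false
[1.2] true OR false = true
[1] false AND true = false
[2.3.1.1.1.1] exactly-one(false, true) = true
[2.3.1.1.1] NOT true = false
[2.3.1.1] NOT false = true
[2.3.1] NOT true = false
[2.3] NOT false = true
[2] true AND false AND true = false
[3.1] true → false = false
[3.2.2] false OR false = false
[3.2] true → false = false
[3] false OR false = false
[root] false OR false OR false = false
Overall: false → eliminated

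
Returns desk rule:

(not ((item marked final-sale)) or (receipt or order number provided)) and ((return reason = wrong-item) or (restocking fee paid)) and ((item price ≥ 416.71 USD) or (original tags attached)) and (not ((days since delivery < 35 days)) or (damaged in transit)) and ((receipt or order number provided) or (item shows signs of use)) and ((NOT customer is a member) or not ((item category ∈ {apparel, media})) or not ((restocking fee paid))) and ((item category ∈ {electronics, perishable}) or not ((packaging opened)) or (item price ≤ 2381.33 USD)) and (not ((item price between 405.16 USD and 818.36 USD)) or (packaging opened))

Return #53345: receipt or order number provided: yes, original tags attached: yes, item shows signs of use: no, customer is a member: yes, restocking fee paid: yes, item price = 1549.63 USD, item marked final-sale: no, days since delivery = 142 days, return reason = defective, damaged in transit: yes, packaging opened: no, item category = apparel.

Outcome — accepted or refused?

Refused

Atomic conditions:
  item marked final-sale: no → false
  receipt or order number provided: yes → true
  return reason = wrong-item: defective == wrong-item is false
  restocking fee paid: yes → true
  item price ≥ 416.71 USD: 1549.63 ≥ 416.71 is true
  original tags attached: yes → true
  days since delivery < 35 days: 142 < 35 is false
  damaged in transit: yes → true
  item shows signs of use: no → false
  NOT customer is a member: yes → false
  item category ∈ {apparel, media}: apparel is in the set → true
  item category ∈ {electronics, perishable}: apparel is not in the set → false
  packaging opened: no → false
  item price ≤ 2381.33 USD: 1549.63 ≤ 2381.33 is true
  item price between 405.16 USD and 818.36 USD: 1549.63 in [405.16, 818.36] is false
Combine:
[1.1] NOT false = true
[1] true OR true = true
[2] false OR true = true
[3] true OR true = true
[4.1] NOT false = true
[4] true OR true = true
[5] true OR false = true
[6.2] NOT true = false
[6.3] NOT true = false
[6] false OR false OR false = false
[7.2] NOT false = true
[7] false OR true OR true = true
[8.1] NOT false = true
[8] true OR false = true
[root] true AND true AND true AND true AND true AND false AND true AND true = false
Overall: false → refused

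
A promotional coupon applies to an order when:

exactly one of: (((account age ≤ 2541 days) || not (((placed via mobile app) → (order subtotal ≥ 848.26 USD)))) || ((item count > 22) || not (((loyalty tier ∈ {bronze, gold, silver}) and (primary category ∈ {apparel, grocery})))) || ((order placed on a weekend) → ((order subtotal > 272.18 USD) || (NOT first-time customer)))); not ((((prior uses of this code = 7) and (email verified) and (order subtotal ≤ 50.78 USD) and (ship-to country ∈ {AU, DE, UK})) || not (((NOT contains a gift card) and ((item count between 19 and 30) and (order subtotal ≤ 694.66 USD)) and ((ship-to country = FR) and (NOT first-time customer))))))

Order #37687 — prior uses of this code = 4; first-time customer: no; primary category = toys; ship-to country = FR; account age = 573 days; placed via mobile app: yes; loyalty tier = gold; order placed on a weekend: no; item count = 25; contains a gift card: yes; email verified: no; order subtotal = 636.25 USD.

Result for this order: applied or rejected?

Atomic conditions:
  account age ≤ 2541 days: 573 ≤ 2541 is true
  placed via mobile app: yes → true
  order subtotal ≥ 848.26 USD: 636.25 ≥ 848.26 is false
  item count > 22: 25 > 22 is true
  loyalty tier ∈ {bronze, gold, silver}: gold is in the set → true
  primary category ∈ {apparel, grocery}: toys is not in the set → false
  order placed on a weekend: no → false
  order subtotal > 272.18 USD: 636.25 > 272.18 is true
  NOT first-time customer: no → true
  prior uses of this code = 7: 4 == 7 is false
  email verified: no → false
  order subtotal ≤ 50.78 USD: 636.25 ≤ 50.78 is false
  ship-to country ∈ {AU, DE, UK}: FR is not in the set → false
  NOT contains a gift card: yes → false
  item count between 19 and 30: 25 in [19, 30] is true
  order subtotal ≤ 694.66 USD: 636.25 ≤ 694.66 is true
  ship-to country = FR: FR == FR is true
Combine:
[1.1.2.1] true → false = false
[1.1.2] NOT false = true
[1.1] true OR true = true
[1.2.2.1] true AND false = false
[1.2.2] NOT false = true
[1.2] true OR true = true
[1.3.2] true OR true = true
[1.3] false → true (antecedent false ⇒ implication holds) = true
[1] true OR true OR true = true
[2.1.1] false AND false AND false AND false = false
[2.1.2.1.2] true AND true = true
[2.1.2.1.3] true AND true = true
[2.1.2.1] false AND true AND true = false
[2.1.2] NOT false = true
[2.1] false OR true = true
[2] NOT true = false
[root] exactly-one(true, false) = true
Overall: true → applied

Applied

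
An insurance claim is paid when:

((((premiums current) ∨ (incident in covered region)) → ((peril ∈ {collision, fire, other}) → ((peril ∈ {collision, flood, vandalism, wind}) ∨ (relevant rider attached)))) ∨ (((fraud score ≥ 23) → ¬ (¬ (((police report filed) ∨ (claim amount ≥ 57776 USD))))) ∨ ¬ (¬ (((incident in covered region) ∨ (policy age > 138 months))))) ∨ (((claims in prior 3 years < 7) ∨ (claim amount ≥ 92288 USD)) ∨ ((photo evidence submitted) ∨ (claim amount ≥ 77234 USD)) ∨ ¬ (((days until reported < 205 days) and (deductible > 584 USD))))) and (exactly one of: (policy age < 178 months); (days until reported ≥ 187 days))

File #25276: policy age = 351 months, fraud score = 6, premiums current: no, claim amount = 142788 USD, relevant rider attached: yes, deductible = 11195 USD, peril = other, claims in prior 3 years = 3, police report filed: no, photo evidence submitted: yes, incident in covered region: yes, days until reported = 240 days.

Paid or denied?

Paid

Atomic conditions:
  premiums current: no → false
  incident in covered region: yes → true
  peril ∈ {collision, fire, other}: other is in the set → true
  peril ∈ {collision, flood, vandalism, wind}: other is not in the set → false
  relevant rider attached: yes → true
  fraud score ≥ 23: 6 ≥ 23 is false
  police report filed: no → false
  claim amount ≥ 57776 USD: 142788 ≥ 57776 is true
  policy age > 138 months: 351 > 138 is true
  claims in prior 3 years < 7: 3 < 7 is true
  claim amount ≥ 92288 USD: 142788 ≥ 92288 is true
  photo evidence submitted: yes → true
  claim amount ≥ 77234 USD: 142788 ≥ 77234 is true
  days until reported < 205 days: 240 < 205 is false
  deductible > 584 USD: 11195 > 584 is true
  policy age < 178 months: 351 < 178 is false
  days until reported ≥ 187 days: 240 ≥ 187 is true
Combine:
[1.1.1] false OR true = true
[1.1.2.2] false OR true = true
[1.1.2] true → true = true
[1.1] true → true = true
[1.2.1.2.1.1] false OR true = true
[1.2.1.2.1] NOT true = false
[1.2.1.2] NOT false = true
[1.2.1] false → true (antecedent false ⇒ implication holds) = true
[1.2.2.1.1] true OR true = true
[1.2.2.1] NOT true = false
[1.2.2] NOT false = true
[1.2] true OR true = true
[1.3.1] true OR true = true
[1.3.2] true OR true = true
[1.3.3.1] false AND true = false
[1.3.3] NOT false = true
[1.3] true OR true OR true = true
[1] true OR true OR true = true
[2] exactly-one(false, true) = true
[root] true AND true = true
Overall: true → paid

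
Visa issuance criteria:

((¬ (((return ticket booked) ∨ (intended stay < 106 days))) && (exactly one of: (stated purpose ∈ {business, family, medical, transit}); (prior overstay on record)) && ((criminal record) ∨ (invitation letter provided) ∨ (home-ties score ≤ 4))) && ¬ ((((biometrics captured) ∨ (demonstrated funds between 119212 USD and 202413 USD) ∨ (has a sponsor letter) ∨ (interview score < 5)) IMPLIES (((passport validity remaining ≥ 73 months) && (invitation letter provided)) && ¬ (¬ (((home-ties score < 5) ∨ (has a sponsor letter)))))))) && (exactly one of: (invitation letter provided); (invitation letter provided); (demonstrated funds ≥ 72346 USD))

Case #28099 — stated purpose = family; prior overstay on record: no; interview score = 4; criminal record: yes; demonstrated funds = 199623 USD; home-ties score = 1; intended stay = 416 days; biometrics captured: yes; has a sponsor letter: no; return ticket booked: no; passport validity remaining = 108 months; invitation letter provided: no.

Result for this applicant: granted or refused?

Granted

Atomic conditions:
  return ticket booked: no → false
  intended stay < 106 days: 416 < 106 is false
  stated purpose ∈ {business, family, medical, transit}: family is in the set → true
  prior overstay on record: no → false
  criminal record: yes → true
  invitation letter provided: no → false
  home-ties score ≤ 4: 1 ≤ 4 is true
  biometrics captured: yes → true
  demonstrated funds between 119212 USD and 202413 USD: 199623 in [119212, 202413] is true
  has a sponsor letter: no → false
  interview score < 5: 4 < 5 is true
  passport validity remaining ≥ 73 months: 108 ≥ 73 is true
  home-ties score < 5: 1 < 5 is true
  demonstrated funds ≥ 72346 USD: 199623 ≥ 72346 is true
Combine:
[1.1.1.1] false OR false = false
[1.1.1] NOT false = true
[1.1.2] exactly-one(true, false) = true
[1.1.3] true OR false OR true = true
[1.1] true AND true AND true = true
[1.2.1.1] true OR true OR false OR true = true
[1.2.1.2.1] true AND false = false
[1.2.1.2.2.1.1] true OR false = true
[1.2.1.2.2.1] NOT true = false
[1.2.1.2.2] NOT false = true
[1.2.1.2] false AND true = false
[1.2.1] true → false = false
[1.2] NOT false = true
[1] true AND true = true
[2] exactly-one(false, false, true) = true
[root] true AND true = true
Overall: true → granted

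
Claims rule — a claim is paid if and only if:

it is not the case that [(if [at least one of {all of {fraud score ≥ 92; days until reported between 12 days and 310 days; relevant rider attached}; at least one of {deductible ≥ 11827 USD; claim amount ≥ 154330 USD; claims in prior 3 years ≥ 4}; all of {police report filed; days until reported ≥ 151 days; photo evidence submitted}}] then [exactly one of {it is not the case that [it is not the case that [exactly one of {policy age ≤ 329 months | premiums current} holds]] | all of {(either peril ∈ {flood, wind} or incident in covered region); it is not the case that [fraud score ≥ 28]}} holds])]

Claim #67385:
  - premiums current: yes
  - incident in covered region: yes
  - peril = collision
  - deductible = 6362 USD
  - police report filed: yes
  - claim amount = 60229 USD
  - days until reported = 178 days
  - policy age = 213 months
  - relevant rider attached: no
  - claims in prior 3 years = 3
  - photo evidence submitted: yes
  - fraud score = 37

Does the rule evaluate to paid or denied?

Atomic conditions:
  fraud score ≥ 92: 37 ≥ 92 is false
  days until reported between 12 days and 310 days: 178 in [12, 310] is true
  relevant rider attached: no → false
  deductible ≥ 11827 USD: 6362 ≥ 11827 is false
  claim amount ≥ 154330 USD: 60229 ≥ 154330 is false
  claims in prior 3 years ≥ 4: 3 ≥ 4 is false
  police report filed: yes → true
  days until reported ≥ 151 days: 178 ≥ 151 is true
  photo evidence submitted: yes → true
  policy age ≤ 329 months: 213 ≤ 329 is true
  premiums current: yes → true
  peril ∈ {flood, wind}: collision is not in the set → false
  incident in covered region: yes → true
  fraud score ≥ 28: 37 ≥ 28 is true
Combine:
[1.1.1] false AND true AND false = false
[1.1.2] false OR false OR false = false
[1.1.3] true AND true AND true = true
[1.1] false OR false OR true = true
[1.2.1.1.1] exactly-one(true, true) = false
[1.2.1.1] NOT false = true
[1.2.1] NOT true = false
[1.2.2.1] false OR true = true
[1.2.2.2] NOT true = false
[1.2.2] true AND false = false
[1.2] exactly-one(false, false) = false
[1] true → false = false
[root] NOT false = true
Overall: true → paid

Paid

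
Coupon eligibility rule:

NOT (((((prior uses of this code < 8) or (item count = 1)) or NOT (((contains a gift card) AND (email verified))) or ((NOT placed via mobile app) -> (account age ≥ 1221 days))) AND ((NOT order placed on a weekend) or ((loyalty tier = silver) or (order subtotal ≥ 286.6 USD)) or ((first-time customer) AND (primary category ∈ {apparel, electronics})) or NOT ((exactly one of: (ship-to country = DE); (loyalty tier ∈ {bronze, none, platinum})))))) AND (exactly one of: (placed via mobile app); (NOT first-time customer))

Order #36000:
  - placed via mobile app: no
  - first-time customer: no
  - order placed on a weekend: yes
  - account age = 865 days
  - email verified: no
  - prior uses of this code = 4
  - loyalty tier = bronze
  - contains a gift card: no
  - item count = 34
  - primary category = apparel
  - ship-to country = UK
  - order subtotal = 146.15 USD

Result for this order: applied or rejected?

Atomic conditions:
  prior uses of this code < 8: 4 < 8 is true
  item count = 1: 34 == 1 is false
  contains a gift card: no → false
  email verified: no → false
  NOT placed via mobile app: no → true
  account age ≥ 1221 days: 865 ≥ 1221 is false
  NOT order placed on a weekend: yes → false
  loyalty tier = silver: bronze == silver is false
  order subtotal ≥ 286.6 USD: 146.15 ≥ 286.6 is false
  first-time customer: no → false
  primary category ∈ {apparel, electronics}: apparel is in the set → true
  ship-to country = DE: UK == DE is false
  loyalty tier ∈ {bronze, none, platinum}: bronze is in the set → true
  placed via mobile app: no → false
  NOT first-time customer: no → true
Combine:
[1.1.1.1] true OR false = true
[1.1.1.2.1] false AND false = false
[1.1.1.2] NOT false = true
[1.1.1.3] true → false = false
[1.1.1] true OR true OR false = true
[1.1.2.2] false OR false = false
[1.1.2.3] false AND true = false
[1.1.2.4.1] exactly-one(false, true) = true
[1.1.2.4] NOT true = false
[1.1.2] false OR false OR false OR false = false
[1.1] true AND false = false
[1] NOT false = true
[2] exactly-one(false, true) = true
[root] true AND true = true
Overall: true → applied

Applied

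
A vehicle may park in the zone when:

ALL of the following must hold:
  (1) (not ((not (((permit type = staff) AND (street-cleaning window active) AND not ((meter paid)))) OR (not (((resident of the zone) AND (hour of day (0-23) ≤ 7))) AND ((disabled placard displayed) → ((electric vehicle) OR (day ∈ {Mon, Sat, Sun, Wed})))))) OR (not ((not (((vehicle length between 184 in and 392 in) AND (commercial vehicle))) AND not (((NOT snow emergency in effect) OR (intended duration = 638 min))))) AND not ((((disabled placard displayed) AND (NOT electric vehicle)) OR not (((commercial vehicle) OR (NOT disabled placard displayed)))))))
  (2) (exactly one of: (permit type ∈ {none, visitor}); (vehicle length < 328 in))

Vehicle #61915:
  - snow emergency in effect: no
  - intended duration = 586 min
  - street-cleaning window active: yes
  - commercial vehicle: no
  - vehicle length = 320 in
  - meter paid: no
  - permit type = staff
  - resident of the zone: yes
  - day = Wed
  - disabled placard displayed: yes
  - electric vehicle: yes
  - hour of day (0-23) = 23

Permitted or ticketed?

Ticketed

Atomic conditions:
  permit type = staff: staff == staff is true
  street-cleaning window active: yes → true
  meter paid: no → false
  resident of the zone: yes → true
  hour of day (0-23) ≤ 7: 23 ≤ 7 is false
  disabled placard displayed: yes → true
  electric vehicle: yes → true
  day ∈ {Mon, Sat, Sun, Wed}: Wed is in the set → true
  vehicle length between 184 in and 392 in: 320 in [184, 392] is true
  commercial vehicle: no → false
  NOT snow emergency in effect: no → true
  intended duration = 638 min: 586 == 638 is false
  NOT electric vehicle: yes → false
  NOT disabled placard displayed: yes → false
  permit type ∈ {none, visitor}: staff is not in the set → false
  vehicle length < 328 in: 320 < 328 is true
Combine:
[1.1.1.1.1.3] NOT false = true
[1.1.1.1.1] true AND true AND true = true
[1.1.1.1] NOT true = false
[1.1.1.2.1.1] true AND false = false
[1.1.1.2.1] NOT false = true
[1.1.1.2.2.2] true OR true = true
[1.1.1.2.2] true → true = true
[1.1.1.2] true AND true = true
[1.1.1] false OR true = true
[1.1] NOT true = false
[1.2.1.1.1.1] true AND false = false
[1.2.1.1.1] NOT false = true
[1.2.1.1.2.1] true OR false = true
[1.2.1.1.2] NOT true = false
[1.2.1.1] true AND false = false
[1.2.1] NOT false = true
[1.2.2.1.1] true AND false = false
[1.2.2.1.2.1] false OR false = false
[1.2.2.1.2] NOT false = true
[1.2.2.1] false OR true = true
[1.2.2] NOT true = false
[1.2] true AND false = false
[1] false OR false = false
[2] exactly-one(false, true) = true
[root] false AND true = false
Overall: false → ticketed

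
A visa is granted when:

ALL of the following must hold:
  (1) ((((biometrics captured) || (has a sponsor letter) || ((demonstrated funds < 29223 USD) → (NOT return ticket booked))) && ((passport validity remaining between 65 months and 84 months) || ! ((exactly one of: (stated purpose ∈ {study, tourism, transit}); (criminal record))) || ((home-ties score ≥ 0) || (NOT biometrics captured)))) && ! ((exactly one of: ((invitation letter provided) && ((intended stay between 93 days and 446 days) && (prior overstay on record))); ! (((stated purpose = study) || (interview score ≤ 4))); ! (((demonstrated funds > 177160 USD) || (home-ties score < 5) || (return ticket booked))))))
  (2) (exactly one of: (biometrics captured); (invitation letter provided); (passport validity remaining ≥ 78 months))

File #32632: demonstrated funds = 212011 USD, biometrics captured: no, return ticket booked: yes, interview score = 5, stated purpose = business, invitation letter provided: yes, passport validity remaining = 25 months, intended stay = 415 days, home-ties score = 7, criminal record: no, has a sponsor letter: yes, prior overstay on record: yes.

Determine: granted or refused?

Atomic conditions:
  biometrics captured: no → false
  has a sponsor letter: yes → true
  demonstrated funds < 29223 USD: 212011 < 29223 is false
  NOT return ticket booked: yes → false
  passport validity remaining between 65 months and 84 months: 25 in [65, 84] is false
  stated purpose ∈ {study, tourism, transit}: business is not in the set → false
  criminal record: no → false
  home-ties score ≥ 0: 7 ≥ 0 is true
  NOT biometrics captured: no → true
  invitation letter provided: yes → true
  intended stay between 93 days and 446 days: 415 in [93, 446] is true
  prior overstay on record: yes → true
  stated purpose = study: business == study is false
  interview score ≤ 4: 5 ≤ 4 is false
  demonstrated funds > 177160 USD: 212011 > 177160 is true
  home-ties score < 5: 7 < 5 is false
  return ticket booked: yes → true
  passport validity remaining ≥ 78 months: 25 ≥ 78 is false
Combine:
[1.1.1.3] false → false (antecedent false ⇒ implication holds) = true
[1.1.1] false OR true OR true = true
[1.1.2.2.1] exactly-one(false, false) = false
[1.1.2.2] NOT false = true
[1.1.2.3] true OR true = true
[1.1.2] false OR true OR true = true
[1.1] true AND true = true
[1.2.1.1.2] true AND true = true
[1.2.1.1] true AND true = true
[1.2.1.2.1] false OR false = false
[1.2.1.2] NOT false = true
[1.2.1.3.1] true OR false OR true = true
[1.2.1.3] NOT true = false
[1.2.1] exactly-one(true, true, false) = false
[1.2] NOT false = true
[1] true AND true = true
[2] exactly-one(false, true, false) = true
[root] true AND true = true
Overall: true → granted

Granted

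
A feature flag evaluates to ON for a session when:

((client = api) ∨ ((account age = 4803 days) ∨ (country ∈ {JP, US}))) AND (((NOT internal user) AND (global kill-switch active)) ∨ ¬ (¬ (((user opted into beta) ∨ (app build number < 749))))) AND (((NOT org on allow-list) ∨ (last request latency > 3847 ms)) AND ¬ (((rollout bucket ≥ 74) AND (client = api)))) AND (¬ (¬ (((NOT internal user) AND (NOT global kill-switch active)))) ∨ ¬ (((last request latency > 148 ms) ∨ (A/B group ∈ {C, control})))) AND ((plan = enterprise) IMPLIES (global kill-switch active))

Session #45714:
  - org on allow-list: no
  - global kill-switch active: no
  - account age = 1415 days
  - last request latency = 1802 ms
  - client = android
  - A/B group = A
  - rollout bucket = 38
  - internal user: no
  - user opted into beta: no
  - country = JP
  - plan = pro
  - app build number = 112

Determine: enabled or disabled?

Atomic conditions:
  client = api: android == api is false
  account age = 4803 days: 1415 == 4803 is false
  country ∈ {JP, US}: JP is in the set → true
  NOT internal user: no → true
  global kill-switch active: no → false
  user opted into beta: no → false
  app build number < 749: 112 < 749 is true
  NOT org on allow-list: no → true
  last request latency > 3847 ms: 1802 > 3847 is false
  rollout bucket ≥ 74: 38 ≥ 74 is false
  NOT global kill-switch active: no → true
  last request latency > 148 ms: 1802 > 148 is true
  A/B group ∈ {C, control}: A is not in the set → false
  plan = enterprise: pro == enterprise is false
Combine:
[1.2] false OR true = true
[1] false OR true = true
[2.1] true AND false = false
[2.2.1.1] false OR true = true
[2.2.1] NOT true = false
[2.2] NOT false = true
[2] false OR true = true
[3.1] true OR false = true
[3.2.1] false AND false = false
[3.2] NOT false = true
[3] true AND true = true
[4.1.1.1] true AND true = true
[4.1.1] NOT true = false
[4.1] NOT false = true
[4.2.1] true OR false = true
[4.2] NOT true = false
[4] true OR false = true
[5] false → false (antecedent false ⇒ implication holds) = true
[root] true AND true AND true AND true AND true = true
Overall: true → enabled

Enabled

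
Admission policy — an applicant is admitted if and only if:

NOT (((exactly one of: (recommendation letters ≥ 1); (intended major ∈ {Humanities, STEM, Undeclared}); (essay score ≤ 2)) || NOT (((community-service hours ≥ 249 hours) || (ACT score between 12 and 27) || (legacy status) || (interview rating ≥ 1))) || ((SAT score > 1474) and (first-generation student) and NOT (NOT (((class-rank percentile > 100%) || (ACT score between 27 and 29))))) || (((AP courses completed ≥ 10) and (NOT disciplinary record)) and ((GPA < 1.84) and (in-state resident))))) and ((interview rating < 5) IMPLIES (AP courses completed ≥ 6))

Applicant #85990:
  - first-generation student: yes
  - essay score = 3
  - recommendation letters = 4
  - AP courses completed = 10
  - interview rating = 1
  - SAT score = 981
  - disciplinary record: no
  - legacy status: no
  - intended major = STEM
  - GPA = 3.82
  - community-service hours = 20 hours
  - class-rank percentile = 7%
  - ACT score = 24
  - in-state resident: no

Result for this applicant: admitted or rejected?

Admitted

Atomic conditions:
  recommendation letters ≥ 1: 4 ≥ 1 is true
  intended major ∈ {Humanities, STEM, Undeclared}: STEM is in the set → true
  essay score ≤ 2: 3 ≤ 2 is false
  community-service hours ≥ 249 hours: 20 ≥ 249 is false
  ACT score between 12 and 27: 24 in [12, 27] is true
  legacy status: no → false
  interview rating ≥ 1: 1 ≥ 1 is true
  SAT score > 1474: 981 > 1474 is false
  first-generation student: yes → true
  class-rank percentile > 100%: 7 > 100 is false
  ACT score between 27 and 29: 24 in [27, 29] is false
  AP courses completed ≥ 10: 10 ≥ 10 is true
  NOT disciplinary record: no → true
  GPA < 1.84: 3.82 < 1.84 is false
  in-state resident: no → false
  interview rating < 5: 1 < 5 is true
  AP courses completed ≥ 6: 10 ≥ 6 is true
Combine:
[1.1.1] exactly-one(true, true, false) = false
[1.1.2.1] false OR true OR false OR true = true
[1.1.2] NOT true = false
[1.1.3.3.1.1] false OR false = false
[1.1.3.3.1] NOT false = true
[1.1.3.3] NOT true = false
[1.1.3] false AND true AND false = false
[1.1.4.1] true AND true = true
[1.1.4.2] false AND false = false
[1.1.4] true AND false = false
[1.1] false OR false OR false OR false = false
[1] NOT false = true
[2] true → true = true
[root] true AND true = true
Overall: true → admitted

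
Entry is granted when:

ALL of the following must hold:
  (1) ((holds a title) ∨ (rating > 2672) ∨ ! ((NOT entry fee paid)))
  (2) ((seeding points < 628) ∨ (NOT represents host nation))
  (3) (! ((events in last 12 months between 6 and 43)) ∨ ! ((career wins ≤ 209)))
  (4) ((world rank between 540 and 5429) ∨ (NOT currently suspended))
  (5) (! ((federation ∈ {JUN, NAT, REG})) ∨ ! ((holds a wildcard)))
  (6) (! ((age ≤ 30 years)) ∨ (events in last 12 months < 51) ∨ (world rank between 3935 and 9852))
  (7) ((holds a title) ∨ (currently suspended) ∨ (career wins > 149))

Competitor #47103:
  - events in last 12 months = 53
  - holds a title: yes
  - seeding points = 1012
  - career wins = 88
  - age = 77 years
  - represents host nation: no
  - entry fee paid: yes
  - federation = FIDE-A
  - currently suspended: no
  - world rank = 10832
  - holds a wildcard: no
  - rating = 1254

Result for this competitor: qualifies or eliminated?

Atomic conditions:
  holds a title: yes → true
  rating > 2672: 1254 > 2672 is false
  NOT entry fee paid: yes → false
  seeding points < 628: 1012 < 628 is false
  NOT represents host nation: no → true
  events in last 12 months between 6 and 43: 53 in [6, 43] is false
  career wins ≤ 209: 88 ≤ 209 is true
  world rank between 540 and 5429: 10832 in [540, 5429] is false
  NOT currently suspended: no → true
  federation ∈ {JUN, NAT, REG}: FIDE-A is not in the set → false
  holds a wildcard: no → false
  age ≤ 30 years: 77 ≤ 30 is false
  events in last 12 months < 51: 53 < 51 is false
  world rank between 3935 and 9852: 10832 in [3935, 9852] is false
  currently suspended: no → false
  career wins > 149: 88 > 149 is false
Combine:
[1.3] NOT false = true
[1] true OR false OR true = true
[2] false OR true = true
[3.1] NOT false = true
[3.2] NOT true = false
[3] true OR false = true
[4] false OR true = true
[5.1] NOT false = true
[5.2] NOT false = true
[5] true OR true = true
[6.1] NOT false = true
[6] true OR false OR false = true
[7] true OR false OR false = true
[root] true AND true AND true AND true AND true AND true AND true = true
Overall: true → qualifies

Qualifies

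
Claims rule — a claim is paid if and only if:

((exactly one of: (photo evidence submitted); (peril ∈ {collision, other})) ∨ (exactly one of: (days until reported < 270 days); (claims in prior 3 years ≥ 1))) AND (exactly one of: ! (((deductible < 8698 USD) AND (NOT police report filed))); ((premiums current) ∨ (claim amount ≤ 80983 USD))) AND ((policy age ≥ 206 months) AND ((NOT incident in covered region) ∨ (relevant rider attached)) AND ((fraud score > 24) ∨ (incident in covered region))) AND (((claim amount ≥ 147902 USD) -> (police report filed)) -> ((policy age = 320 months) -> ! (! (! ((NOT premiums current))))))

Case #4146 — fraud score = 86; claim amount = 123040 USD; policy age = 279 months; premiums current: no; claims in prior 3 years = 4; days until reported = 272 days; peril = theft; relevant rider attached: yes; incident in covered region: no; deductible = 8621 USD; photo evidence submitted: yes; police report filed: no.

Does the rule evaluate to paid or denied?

Denied

Atomic conditions:
  photo evidence submitted: yes → true
  peril ∈ {collision, other}: theft is not in the set → false
  days until reported < 270 days: 272 < 270 is false
  claims in prior 3 years ≥ 1: 4 ≥ 1 is true
  deductible < 8698 USD: 8621 < 8698 is true
  NOT police report filed: no → true
  premiums current: no → false
  claim amount ≤ 80983 USD: 123040 ≤ 80983 is false
  policy age ≥ 206 months: 279 ≥ 206 is true
  NOT incident in covered region: no → true
  relevant rider attached: yes → true
  fraud score > 24: 86 > 24 is true
  incident in covered region: no → false
  claim amount ≥ 147902 USD: 123040 ≥ 147902 is false
  police report filed: no → false
  policy age = 320 months: 279 == 320 is false
  NOT premiums current: no → true
Combine:
[1.1] exactly-one(true, false) = true
[1.2] exactly-one(false, true) = true
[1] true OR true = true
[2.1.1] true AND true = true
[2.1] NOT true = false
[2.2] false OR false = false
[2] exactly-one(false, false) = false
[3.2] true OR true = true
[3.3] true OR false = true
[3] true AND true AND true = true
[4.1] false → false (antecedent false ⇒ implication holds) = true
[4.2.2.1.1] NOT true = false
[4.2.2.1] NOT false = true
[4.2.2] NOT true = false
[4.2] false → false (antecedent false ⇒ implication holds) = true
[4] true → true = true
[root] true AND false AND true AND true = false
Overall: false → denied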